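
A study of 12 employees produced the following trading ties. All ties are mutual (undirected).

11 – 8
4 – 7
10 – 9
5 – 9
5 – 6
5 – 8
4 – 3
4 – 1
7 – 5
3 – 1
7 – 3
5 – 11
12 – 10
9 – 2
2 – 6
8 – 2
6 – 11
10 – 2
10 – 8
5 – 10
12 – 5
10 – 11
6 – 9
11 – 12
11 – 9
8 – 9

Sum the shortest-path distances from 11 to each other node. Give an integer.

Distances from 11: 1:4, 2:2, 3:3, 4:3, 5:1, 6:1, 7:2, 8:1, 9:1, 10:1, 12:1.
Sum = 4 + 2 + 3 + 3 + 1 + 1 + 2 + 1 + 1 + 1 + 1 = 20.

20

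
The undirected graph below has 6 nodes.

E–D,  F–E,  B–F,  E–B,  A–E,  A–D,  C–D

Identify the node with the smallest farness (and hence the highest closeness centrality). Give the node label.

E

Farness (sum of distances to all others) for each node — A:8, B:9, C:11, D:7, E:6, F:9.
The smallest farness is 6, for E, so E has the highest closeness.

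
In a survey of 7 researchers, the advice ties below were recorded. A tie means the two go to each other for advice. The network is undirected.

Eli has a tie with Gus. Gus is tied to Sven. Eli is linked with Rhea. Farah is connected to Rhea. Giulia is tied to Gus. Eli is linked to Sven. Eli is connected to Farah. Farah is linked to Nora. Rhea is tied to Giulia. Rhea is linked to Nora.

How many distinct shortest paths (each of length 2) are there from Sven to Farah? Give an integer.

1

The shortest distance is 2, and the only length-2 path is Sven–Eli–Farah. So there is exactly 1 shortest path.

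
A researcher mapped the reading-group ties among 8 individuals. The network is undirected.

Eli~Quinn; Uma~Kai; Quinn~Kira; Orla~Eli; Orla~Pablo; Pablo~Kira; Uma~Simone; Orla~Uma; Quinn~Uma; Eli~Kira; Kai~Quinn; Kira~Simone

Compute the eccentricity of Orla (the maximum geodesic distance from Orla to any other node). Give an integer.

2

Distances from Orla: Eli:1, Kai:2, Kira:2, Pablo:1, Quinn:2, Simone:2, Uma:1.
The largest is 2 (to Simone, Kai, Quinn, and Kira), so the eccentricity of Orla is 2.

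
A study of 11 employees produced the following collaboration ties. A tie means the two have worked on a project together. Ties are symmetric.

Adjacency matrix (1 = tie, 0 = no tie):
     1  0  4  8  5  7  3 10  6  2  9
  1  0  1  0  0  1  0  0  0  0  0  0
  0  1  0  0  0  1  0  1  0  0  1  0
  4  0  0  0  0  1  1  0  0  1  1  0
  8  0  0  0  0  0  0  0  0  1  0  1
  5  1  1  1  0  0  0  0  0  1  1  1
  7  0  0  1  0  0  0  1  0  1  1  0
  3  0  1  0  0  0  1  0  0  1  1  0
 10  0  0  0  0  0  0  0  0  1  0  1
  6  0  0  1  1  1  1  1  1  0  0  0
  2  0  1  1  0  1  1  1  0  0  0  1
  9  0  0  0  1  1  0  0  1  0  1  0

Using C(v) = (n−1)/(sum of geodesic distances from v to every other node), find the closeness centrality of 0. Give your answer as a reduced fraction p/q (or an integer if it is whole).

5/9

Distances from 0: 1:1, 2:1, 3:1, 4:2, 5:1, 6:2, 7:2, 8:3, 9:2, 10:3. Sum = 18.
n = 11, so closeness = 10/18 = 5/9.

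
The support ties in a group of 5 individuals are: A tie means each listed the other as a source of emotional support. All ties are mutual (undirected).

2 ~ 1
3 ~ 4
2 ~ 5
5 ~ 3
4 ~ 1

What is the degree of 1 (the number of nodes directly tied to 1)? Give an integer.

1 is directly tied to 2 and 4. That is 2 neighbors, so the degree of 1 is 2.

2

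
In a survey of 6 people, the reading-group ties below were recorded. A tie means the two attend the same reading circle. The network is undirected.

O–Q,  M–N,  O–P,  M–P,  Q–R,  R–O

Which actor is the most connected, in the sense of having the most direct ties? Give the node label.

O

Degrees — M:2, N:1, O:3, P:2, Q:2, R:2.
The maximum is 3, attained only by O.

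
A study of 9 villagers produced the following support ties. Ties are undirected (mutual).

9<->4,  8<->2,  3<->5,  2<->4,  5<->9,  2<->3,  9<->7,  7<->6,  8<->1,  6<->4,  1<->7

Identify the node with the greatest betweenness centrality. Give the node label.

2

Unnormalized betweenness of each node: 1:7/3, 2:22/3, 3:2, 4:17/3, 5:2, 6:7/6, 7:17/3, 8:8/3, 9:37/6.
2 has the largest value, 22/3, making it the main broker — the node through which the most shortest paths run.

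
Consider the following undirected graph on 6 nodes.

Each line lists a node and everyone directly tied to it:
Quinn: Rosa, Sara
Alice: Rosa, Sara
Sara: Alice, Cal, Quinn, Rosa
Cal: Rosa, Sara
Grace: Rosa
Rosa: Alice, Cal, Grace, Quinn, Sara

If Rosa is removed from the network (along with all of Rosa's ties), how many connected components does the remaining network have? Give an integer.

Without Rosa, the remaining ties split the others into: {Alice, Cal, Quinn, Sara}; {Grace}.
That's 2 separate components.

2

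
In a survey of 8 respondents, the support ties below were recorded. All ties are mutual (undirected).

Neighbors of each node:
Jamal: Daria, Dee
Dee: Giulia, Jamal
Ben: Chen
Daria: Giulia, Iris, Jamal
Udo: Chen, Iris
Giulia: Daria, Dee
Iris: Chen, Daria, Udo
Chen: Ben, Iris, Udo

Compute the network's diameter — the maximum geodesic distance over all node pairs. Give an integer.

5

Eccentricity of each node (its greatest distance to any other): Ben:5, Chen:4, Daria:3, Dee:5, Giulia:4, Iris:3, Jamal:4, Udo:4.
The maximum eccentricity is 5, realized for instance by the pair Dee–Ben via Dee – Jamal – Daria – Iris – Chen – Ben. So the diameter is 5.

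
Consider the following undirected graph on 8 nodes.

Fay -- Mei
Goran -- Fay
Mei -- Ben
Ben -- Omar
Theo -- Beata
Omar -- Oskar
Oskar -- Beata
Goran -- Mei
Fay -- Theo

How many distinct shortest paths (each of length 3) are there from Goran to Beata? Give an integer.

The shortest distance is 3, and the only length-3 path is Goran–Fay–Theo–Beata. So there is exactly 1 shortest path.

1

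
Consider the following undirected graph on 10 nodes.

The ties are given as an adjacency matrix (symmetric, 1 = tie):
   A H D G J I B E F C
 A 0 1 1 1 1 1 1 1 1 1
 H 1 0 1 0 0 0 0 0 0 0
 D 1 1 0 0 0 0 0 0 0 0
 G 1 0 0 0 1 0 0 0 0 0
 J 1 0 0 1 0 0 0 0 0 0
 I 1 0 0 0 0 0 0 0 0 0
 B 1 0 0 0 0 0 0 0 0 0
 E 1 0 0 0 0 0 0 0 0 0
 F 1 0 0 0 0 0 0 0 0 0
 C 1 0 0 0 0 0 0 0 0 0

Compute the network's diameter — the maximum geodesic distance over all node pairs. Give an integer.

2

Eccentricity of each node (its greatest distance to any other): A:1, B:2, C:2, D:2, E:2, F:2, G:2, H:2, I:2, J:2.
The maximum eccentricity is 2, realized for instance by the pair H–G via H – A – G. So the diameter is 2.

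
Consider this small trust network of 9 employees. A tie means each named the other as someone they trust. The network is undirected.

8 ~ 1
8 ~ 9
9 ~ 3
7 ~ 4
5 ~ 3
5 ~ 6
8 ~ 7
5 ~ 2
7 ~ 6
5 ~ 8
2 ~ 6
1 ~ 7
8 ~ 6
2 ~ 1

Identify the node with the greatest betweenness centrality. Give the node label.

Unnormalized betweenness of each node: 1:19/12, 2:7/6, 3:3/4, 4:0, 5:16/3, 6:13/4, 7:22/3, 8:109/12, 9:3/2.
8 has the largest value, 109/12, making it the main broker — the node through which the most shortest paths run.

8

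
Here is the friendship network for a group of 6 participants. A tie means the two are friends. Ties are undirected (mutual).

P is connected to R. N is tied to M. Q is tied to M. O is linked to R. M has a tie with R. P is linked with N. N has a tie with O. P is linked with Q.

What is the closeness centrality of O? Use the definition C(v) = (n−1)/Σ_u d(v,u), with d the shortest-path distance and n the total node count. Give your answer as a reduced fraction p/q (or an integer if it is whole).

5/9

Distances from O: M:2, N:1, P:2, Q:3, R:1. Sum = 9.
n = 6, so closeness = 5/9.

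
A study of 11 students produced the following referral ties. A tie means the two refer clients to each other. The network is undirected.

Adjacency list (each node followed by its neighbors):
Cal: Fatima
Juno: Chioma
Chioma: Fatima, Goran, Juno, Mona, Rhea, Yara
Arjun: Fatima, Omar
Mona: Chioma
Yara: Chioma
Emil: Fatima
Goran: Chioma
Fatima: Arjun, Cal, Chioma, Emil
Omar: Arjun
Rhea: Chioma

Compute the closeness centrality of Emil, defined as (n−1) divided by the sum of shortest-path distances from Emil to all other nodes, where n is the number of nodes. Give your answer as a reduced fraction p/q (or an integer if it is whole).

Distances from Emil: Arjun:2, Cal:2, Chioma:2, Fatima:1, Goran:3, Juno:3, Mona:3, Omar:3, Rhea:3, Yara:3. Sum = 25.
n = 11, so closeness = 10/25 = 2/5.

2/5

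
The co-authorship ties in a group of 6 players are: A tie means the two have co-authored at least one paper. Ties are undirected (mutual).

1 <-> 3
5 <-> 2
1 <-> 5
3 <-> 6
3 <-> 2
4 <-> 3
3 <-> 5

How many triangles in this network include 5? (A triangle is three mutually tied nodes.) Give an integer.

5's neighbors: 1, 2, and 3.
Neighbor pairs that are themselves tied: 5–1–3; 5–2–3. Each forms one triangle with 5, for 2 in total.

2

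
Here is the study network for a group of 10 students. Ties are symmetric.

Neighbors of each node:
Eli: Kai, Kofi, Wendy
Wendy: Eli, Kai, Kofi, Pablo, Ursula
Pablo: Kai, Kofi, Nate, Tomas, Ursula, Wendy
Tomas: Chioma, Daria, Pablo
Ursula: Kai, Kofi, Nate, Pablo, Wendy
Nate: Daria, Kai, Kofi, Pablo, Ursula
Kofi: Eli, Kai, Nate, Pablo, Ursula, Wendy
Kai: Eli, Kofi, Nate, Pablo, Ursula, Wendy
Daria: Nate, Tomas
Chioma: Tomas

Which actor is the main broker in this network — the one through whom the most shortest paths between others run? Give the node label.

Unnormalized betweenness of each node: Chioma:0, Daria:1, Eli:0, Kai:167/60, Kofi:167/60, Nate:53/10, Pablo:233/20, Tomas:87/10, Ursula:9/20, Wendy:4/3.
Pablo has the largest value, 233/20, making it the main broker — the node through which the most shortest paths run.

Pablo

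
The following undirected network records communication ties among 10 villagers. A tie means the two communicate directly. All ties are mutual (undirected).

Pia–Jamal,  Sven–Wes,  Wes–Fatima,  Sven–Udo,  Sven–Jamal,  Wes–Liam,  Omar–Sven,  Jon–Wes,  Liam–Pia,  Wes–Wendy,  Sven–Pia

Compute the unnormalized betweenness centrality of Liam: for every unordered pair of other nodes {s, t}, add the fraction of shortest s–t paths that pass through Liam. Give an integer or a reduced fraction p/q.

2

Pairs whose geodesics pass through Liam — Jon–Pia: 1/2; Fatima–Pia: 1/2; Pia–Wes: 1/2; Pia–Wendy: 1/2.
All other pairs contribute 0.
Summing the contributions gives betweenness(Liam) = 2.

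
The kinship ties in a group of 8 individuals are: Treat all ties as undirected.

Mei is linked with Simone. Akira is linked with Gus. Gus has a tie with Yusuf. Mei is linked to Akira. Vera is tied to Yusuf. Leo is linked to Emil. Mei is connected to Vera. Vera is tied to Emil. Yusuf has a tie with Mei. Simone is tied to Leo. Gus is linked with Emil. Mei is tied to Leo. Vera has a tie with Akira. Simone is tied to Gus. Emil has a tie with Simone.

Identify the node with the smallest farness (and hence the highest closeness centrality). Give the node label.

Mei

Farness (sum of distances to all others) for each node — Akira:11, Emil:10, Gus:10, Leo:11, Mei:9, Simone:10, Vera:10, Yusuf:11.
The smallest farness is 9, for Mei, so Mei has the highest closeness.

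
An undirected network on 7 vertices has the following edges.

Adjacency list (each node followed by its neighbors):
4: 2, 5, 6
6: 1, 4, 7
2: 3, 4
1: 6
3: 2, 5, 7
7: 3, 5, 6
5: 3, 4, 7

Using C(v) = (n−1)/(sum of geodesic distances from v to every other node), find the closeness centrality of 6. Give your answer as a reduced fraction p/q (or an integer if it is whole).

2/3

Distances from 6: 1:1, 2:2, 3:2, 4:1, 5:2, 7:1. Sum = 9.
n = 7, so closeness = 6/9 = 2/3.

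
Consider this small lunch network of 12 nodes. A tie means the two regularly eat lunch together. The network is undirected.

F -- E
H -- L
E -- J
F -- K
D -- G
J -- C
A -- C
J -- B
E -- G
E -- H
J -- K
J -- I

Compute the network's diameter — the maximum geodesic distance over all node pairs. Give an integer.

Eccentricity of each node (its greatest distance to any other): A:5, B:4, C:4, D:5, E:3, F:4, G:4, H:4, I:4, J:3, K:4, L:5.
The maximum eccentricity is 5, realized for instance by the pair L–A via L – H – E – J – C – A. So the diameter is 5.

5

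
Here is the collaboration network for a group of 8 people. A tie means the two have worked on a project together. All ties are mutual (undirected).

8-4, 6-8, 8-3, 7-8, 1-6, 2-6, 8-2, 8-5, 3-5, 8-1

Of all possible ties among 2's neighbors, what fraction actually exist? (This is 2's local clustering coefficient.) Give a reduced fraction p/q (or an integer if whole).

2's neighbors: 6 and 8 (k = 2).
Possible neighbor pairs: C(2,2) = 1. Edges among them: 6–8 → e = 1.
Clustering(2) = 1/1.

1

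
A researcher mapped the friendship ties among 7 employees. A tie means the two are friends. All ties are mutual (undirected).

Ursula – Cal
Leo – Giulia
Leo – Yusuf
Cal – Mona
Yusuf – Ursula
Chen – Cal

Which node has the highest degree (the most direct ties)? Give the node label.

Degrees — Cal:3, Chen:1, Giulia:1, Leo:2, Mona:1, Ursula:2, Yusuf:2.
The maximum is 3, attained only by Cal.

Cal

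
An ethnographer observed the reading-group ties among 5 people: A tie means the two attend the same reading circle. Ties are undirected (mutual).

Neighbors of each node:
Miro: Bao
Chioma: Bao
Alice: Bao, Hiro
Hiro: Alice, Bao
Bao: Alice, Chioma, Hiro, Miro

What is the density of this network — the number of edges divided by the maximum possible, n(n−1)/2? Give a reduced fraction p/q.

1/2

There are 5 edges and 5 nodes, so the maximum possible is C(5,2) = 10.
Density = 5/10 = 1/2.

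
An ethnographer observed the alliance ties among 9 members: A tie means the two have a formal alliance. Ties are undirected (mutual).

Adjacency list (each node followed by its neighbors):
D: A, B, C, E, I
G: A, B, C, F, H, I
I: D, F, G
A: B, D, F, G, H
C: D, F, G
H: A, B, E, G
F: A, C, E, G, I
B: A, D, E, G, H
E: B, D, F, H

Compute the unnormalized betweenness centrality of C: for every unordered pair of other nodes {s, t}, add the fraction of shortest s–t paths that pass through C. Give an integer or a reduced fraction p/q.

1/2

Pairs whose geodesics pass through C — F–D: 1/4; D–G: 1/4.
All other pairs contribute 0.
Summing the contributions gives betweenness(C) = 1/2.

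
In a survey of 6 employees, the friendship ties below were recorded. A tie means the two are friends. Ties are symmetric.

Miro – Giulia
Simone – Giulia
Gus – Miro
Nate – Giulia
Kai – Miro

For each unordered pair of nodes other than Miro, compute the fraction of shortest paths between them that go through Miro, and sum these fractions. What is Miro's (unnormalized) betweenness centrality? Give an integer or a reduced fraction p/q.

Pairs whose geodesics pass through Miro — Nate–Gus: 1; Nate–Kai: 1; Gus–Simone: 1; Gus–Giulia: 1; Gus–Kai: 1; Simone–Kai: 1; Giulia–Kai: 1.
All other pairs contribute 0.
Summing the contributions gives betweenness(Miro) = 7.

7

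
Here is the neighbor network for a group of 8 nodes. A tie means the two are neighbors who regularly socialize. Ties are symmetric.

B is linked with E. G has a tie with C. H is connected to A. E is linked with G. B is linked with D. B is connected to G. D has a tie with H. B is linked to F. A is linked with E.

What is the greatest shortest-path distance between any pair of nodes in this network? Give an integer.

4

Eccentricity of each node (its greatest distance to any other): A:3, B:2, C:4, D:3, E:2, F:3, G:3, H:4.
The maximum eccentricity is 4, realized for instance by the pair C–H via C – G – E – A – H. So the diameter is 4.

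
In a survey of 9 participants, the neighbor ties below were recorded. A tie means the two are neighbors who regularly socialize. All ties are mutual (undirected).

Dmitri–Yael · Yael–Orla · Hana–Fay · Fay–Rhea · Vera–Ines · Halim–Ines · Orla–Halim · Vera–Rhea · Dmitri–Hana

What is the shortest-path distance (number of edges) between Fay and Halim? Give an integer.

4

One shortest route is Fay – Rhea – Vera – Ines – Halim, which uses 4 edges, and at distance 3 from Fay we only reach {Ines, Yael}, which does not include Halim. So d(Fay,Halim) = 4.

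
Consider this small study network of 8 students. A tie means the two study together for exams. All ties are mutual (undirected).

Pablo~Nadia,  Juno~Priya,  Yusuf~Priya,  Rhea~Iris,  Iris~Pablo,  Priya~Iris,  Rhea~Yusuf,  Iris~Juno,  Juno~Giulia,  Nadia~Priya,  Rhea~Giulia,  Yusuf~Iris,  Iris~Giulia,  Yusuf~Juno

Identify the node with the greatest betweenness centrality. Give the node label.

Unnormalized betweenness of each node: Giulia:1/3, Iris:15/2, Juno:7/6, Nadia:1/2, Pablo:7/6, Priya:23/6, Rhea:1/3, Yusuf:7/6.
Iris has the largest value, 15/2, making it the main broker — the node through which the most shortest paths run.

Iris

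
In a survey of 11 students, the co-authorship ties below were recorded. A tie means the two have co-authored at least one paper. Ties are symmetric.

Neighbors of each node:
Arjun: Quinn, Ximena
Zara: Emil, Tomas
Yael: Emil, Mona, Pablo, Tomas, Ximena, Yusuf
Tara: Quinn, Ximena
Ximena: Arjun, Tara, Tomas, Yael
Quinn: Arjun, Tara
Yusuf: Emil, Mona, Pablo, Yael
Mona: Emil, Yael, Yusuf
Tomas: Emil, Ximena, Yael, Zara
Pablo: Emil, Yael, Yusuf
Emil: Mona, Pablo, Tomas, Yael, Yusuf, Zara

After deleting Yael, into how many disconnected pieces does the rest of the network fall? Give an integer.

1

Yael's neighbors (Emil, Mona, Pablo, Tomas, Ximena, and Yusuf) remain reachable from one another through other ties, so the rest of the network stays in one piece.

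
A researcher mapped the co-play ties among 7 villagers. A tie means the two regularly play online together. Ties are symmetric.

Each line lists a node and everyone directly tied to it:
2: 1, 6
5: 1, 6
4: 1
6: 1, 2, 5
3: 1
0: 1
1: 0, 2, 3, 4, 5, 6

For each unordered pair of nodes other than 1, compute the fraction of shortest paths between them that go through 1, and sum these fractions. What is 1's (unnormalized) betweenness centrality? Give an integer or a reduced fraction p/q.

25/2

Pairs whose geodesics pass through 1 — 4–3: 1; 4–5: 1; 4–6: 1; 4–2: 1; 4–0: 1; 3–5: 1; 3–6: 1; 3–2: 1; 3–0: 1; 5–2: 1/2; 5–0: 1; 6–0: 1; 2–0: 1.
All other pairs contribute 0.
Summing the contributions gives betweenness(1) = 25/2.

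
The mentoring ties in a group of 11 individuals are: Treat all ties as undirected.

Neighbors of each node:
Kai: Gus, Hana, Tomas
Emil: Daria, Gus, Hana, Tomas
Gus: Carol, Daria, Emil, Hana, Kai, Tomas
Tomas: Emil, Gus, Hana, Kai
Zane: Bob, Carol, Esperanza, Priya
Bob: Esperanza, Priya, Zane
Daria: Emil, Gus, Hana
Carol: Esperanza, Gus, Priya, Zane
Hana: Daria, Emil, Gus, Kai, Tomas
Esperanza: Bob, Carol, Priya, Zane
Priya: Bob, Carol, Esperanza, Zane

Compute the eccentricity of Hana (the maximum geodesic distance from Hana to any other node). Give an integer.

Distances from Hana: Bob:4, Carol:2, Daria:1, Emil:1, Esperanza:3, Gus:1, Kai:1, Priya:3, Tomas:1, Zane:3.
The largest is 4 (to Bob), so the eccentricity of Hana is 4.

4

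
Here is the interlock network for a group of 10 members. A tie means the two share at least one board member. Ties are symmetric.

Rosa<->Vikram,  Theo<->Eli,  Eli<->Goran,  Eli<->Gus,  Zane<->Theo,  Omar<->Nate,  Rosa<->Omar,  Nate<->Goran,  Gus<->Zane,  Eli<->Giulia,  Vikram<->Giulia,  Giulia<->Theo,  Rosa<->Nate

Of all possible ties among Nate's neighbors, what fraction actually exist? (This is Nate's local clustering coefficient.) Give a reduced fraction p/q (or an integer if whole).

1/3

Nate's neighbors: Goran, Omar, and Rosa (k = 3).
Possible neighbor pairs: C(3,2) = 3. Edges among them: Omar–Rosa → e = 1.
Clustering(Nate) = 1/3.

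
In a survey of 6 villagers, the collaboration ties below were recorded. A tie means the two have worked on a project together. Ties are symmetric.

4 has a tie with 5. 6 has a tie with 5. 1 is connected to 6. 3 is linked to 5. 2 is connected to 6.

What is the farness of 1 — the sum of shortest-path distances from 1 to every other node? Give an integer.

Distances from 1: 2:2, 3:3, 4:3, 5:2, 6:1.
Sum = 2 + 3 + 3 + 2 + 1 = 11.

11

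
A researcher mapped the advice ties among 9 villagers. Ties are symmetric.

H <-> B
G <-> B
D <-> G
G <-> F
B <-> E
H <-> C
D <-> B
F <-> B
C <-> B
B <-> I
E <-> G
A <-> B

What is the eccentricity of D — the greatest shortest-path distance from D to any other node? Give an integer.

2

Distances from D: A:2, B:1, C:2, E:2, F:2, G:1, H:2, I:2.
The largest is 2 (to A, F, C, I, E, and H), so the eccentricity of D is 2.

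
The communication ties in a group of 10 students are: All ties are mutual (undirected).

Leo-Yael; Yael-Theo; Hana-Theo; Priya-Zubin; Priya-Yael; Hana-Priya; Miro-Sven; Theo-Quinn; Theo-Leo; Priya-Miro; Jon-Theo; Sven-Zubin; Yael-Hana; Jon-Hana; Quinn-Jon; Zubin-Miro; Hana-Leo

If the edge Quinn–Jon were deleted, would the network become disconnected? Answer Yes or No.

No

Even without that edge, Quinn still reaches Jon via Quinn – Theo – Jon, so the network stays connected. Not a bridge.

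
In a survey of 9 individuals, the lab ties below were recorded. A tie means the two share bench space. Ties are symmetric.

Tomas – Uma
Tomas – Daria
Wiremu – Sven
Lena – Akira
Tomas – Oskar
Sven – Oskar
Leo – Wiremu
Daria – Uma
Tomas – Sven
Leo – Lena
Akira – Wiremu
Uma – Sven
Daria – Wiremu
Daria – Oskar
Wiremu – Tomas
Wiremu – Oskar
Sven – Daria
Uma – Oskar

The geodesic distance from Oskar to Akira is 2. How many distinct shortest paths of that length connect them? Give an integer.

The shortest distance is 2, and the only length-2 path is Oskar–Wiremu–Akira. So there is exactly 1 shortest path.

1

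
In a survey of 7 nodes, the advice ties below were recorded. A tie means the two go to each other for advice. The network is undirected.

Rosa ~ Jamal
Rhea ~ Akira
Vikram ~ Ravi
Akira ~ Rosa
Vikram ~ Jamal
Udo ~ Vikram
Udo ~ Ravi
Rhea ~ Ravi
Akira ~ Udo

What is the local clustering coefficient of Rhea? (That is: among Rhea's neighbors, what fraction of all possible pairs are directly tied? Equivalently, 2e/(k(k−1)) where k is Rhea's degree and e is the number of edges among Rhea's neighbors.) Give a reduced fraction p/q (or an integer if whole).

Rhea's neighbors: Akira and Ravi (k = 2).
Possible neighbor pairs: C(2,2) = 1. Edges among them: none → e = 0.
Clustering(Rhea) = 0/1.

0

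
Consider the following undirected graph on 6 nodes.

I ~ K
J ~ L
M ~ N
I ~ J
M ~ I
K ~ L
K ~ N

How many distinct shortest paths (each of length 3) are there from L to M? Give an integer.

The shortest distance is 3. The length-3 paths are: L–K–I–M; L–J–I–M; L–K–N–M.
That gives 3 distinct shortest paths.

3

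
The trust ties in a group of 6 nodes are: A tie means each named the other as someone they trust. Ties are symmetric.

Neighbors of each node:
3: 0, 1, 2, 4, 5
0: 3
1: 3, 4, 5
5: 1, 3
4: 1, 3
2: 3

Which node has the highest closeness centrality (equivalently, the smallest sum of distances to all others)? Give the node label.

3

Farness (sum of distances to all others) for each node — 0:9, 1:7, 2:9, 3:5, 4:8, 5:8.
The smallest farness is 5, for 3, so 3 has the highest closeness.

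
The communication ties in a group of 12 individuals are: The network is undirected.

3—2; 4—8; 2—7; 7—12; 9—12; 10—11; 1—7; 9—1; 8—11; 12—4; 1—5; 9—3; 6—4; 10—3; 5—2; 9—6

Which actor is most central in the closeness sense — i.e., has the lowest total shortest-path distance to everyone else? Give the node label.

Farness (sum of distances to all others) for each node — 1:25, 2:24, 3:21, 4:25, 5:30, 6:25, 7:24, 8:30, 9:20, 10:26, 11:30, 12:22.
The smallest farness is 20, for 9, so 9 has the highest closeness.

9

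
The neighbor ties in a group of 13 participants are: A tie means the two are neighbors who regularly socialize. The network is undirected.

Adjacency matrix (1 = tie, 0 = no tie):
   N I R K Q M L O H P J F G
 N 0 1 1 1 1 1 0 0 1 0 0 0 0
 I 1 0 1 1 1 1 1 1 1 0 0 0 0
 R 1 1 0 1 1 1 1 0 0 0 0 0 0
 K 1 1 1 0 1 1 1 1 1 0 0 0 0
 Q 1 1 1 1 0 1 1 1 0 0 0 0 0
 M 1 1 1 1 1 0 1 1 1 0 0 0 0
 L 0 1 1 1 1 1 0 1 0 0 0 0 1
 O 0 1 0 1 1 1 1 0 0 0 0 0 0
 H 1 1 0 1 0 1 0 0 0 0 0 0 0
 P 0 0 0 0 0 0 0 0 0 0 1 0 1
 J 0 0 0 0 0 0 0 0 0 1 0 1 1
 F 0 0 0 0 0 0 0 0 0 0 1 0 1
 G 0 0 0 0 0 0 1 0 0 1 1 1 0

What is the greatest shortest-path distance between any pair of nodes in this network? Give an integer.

4

Eccentricity of each node (its greatest distance to any other): F:4, G:3, H:4, I:3, J:4, K:3, L:2, M:3, N:4, O:3, P:4, Q:3, R:3.
The maximum eccentricity is 4, realized for instance by the pair N–P via N – I – L – G – P. So the diameter is 4.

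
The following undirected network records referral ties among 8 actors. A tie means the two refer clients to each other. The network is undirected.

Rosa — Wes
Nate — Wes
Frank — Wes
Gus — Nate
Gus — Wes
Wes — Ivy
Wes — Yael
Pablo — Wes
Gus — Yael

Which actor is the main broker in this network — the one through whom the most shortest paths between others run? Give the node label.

Wes

Unnormalized betweenness of each node: Frank:0, Gus:1/2, Ivy:0, Nate:0, Pablo:0, Rosa:0, Wes:37/2, Yael:0.
Wes has the largest value, 37/2, making it the main broker — the node through which the most shortest paths run.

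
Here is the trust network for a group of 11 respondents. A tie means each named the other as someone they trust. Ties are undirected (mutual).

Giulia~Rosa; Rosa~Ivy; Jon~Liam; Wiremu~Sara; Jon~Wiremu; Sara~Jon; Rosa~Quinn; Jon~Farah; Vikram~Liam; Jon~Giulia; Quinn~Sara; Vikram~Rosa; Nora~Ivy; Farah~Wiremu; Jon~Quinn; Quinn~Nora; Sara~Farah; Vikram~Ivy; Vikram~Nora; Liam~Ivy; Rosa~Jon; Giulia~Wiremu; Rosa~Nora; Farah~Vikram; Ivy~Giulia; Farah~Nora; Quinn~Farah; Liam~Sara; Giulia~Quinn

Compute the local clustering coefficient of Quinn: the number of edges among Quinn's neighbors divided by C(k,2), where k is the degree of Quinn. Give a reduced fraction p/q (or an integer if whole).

Quinn's neighbors: Farah, Giulia, Jon, Nora, Rosa, and Sara (k = 6).
Possible neighbor pairs: C(6,2) = 15. Edges among them: Farah–Jon, Farah–Nora, Farah–Sara, Giulia–Jon, Giulia–Rosa, Jon–Rosa, Jon–Sara, Nora–Rosa → e = 8.
Clustering(Quinn) = 8/15.

8/15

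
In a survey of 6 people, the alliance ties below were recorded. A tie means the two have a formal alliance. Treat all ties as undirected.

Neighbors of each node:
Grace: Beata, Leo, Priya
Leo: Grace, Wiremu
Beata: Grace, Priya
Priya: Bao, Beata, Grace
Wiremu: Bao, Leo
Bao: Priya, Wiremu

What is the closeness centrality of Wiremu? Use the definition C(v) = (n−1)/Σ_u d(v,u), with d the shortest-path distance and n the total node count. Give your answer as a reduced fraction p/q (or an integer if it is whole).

5/9

Distances from Wiremu: Bao:1, Beata:3, Grace:2, Leo:1, Priya:2. Sum = 9.
n = 6, so closeness = 5/9.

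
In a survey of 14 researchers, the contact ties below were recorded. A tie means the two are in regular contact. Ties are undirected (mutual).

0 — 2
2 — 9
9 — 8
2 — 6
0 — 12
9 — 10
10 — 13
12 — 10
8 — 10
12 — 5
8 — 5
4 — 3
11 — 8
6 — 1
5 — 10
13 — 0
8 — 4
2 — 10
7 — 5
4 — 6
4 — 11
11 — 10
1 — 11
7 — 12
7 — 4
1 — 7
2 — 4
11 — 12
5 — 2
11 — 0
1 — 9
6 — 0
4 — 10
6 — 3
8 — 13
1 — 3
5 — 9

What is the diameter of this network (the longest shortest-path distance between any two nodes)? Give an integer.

3

Eccentricity of each node (its greatest distance to any other): 0:2, 1:3, 2:2, 3:3, 4:2, 5:3, 6:2, 7:3, 8:2, 9:2, 10:2, 11:2, 12:3, 13:3.
The maximum eccentricity is 3, realized for instance by the pair 12–3 via 12 – 11 – 4 – 3. So the diameter is 3.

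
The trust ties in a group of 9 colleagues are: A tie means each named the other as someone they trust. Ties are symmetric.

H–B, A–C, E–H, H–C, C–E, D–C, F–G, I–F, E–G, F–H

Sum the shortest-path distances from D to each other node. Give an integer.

Distances from D: A:2, B:3, C:1, E:2, F:3, G:3, H:2, I:4.
Sum = 2 + 3 + 1 + 2 + 3 + 3 + 2 + 4 = 20.

20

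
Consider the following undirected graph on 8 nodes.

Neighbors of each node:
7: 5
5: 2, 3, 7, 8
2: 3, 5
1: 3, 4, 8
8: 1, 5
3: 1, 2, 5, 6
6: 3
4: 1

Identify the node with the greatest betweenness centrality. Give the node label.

Unnormalized betweenness of each node: 1:7, 2:0, 3:10, 4:0, 5:8, 6:0, 7:0, 8:2.
3 has the largest value, 10, making it the main broker — the node through which the most shortest paths run.

3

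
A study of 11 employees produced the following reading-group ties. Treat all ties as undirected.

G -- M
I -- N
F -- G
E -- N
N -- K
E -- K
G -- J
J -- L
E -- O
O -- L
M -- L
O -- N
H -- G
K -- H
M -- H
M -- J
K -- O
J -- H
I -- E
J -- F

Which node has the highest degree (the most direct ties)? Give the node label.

Degrees — E:4, F:2, G:4, H:4, I:2, J:5, K:4, L:3, M:4, N:4, O:4.
The maximum is 5, attained only by J.

J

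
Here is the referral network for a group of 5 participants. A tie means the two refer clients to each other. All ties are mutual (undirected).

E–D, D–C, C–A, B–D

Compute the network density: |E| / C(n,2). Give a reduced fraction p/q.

There are 4 edges and 5 nodes, so the maximum possible is C(5,2) = 10.
Density = 4/10 = 2/5.

2/5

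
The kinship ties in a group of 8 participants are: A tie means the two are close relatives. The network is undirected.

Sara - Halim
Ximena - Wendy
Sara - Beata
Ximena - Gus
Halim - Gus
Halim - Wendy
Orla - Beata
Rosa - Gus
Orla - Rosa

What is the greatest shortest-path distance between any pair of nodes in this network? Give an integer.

Eccentricity of each node (its greatest distance to any other): Beata:4, Gus:3, Halim:3, Orla:4, Rosa:3, Sara:3, Wendy:4, Ximena:4.
The maximum eccentricity is 4, realized for instance by the pair Orla–Wendy via Orla – Beata – Sara – Halim – Wendy. So the diameter is 4.

4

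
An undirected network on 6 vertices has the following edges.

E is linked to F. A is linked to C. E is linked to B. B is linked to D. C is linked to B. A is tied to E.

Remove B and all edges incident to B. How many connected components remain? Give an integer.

Without B, the remaining ties split the others into: {A, C, E, F}; {D}.
That's 2 separate components.

2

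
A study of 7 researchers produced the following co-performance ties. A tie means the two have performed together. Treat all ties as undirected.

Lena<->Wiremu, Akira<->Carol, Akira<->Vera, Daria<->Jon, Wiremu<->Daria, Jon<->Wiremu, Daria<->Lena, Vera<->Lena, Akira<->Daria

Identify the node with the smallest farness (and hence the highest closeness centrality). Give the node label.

Farness (sum of distances to all others) for each node — Akira:9, Carol:14, Daria:8, Jon:12, Lena:10, Vera:11, Wiremu:10.
The smallest farness is 8, for Daria, so Daria has the highest closeness.

Daria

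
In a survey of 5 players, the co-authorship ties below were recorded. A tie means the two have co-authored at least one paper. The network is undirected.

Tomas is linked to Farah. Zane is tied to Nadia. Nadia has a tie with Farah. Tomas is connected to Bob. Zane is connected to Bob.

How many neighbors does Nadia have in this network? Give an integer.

Nadia is directly tied to Farah and Zane. That is 2 neighbors, so the degree of Nadia is 2.

2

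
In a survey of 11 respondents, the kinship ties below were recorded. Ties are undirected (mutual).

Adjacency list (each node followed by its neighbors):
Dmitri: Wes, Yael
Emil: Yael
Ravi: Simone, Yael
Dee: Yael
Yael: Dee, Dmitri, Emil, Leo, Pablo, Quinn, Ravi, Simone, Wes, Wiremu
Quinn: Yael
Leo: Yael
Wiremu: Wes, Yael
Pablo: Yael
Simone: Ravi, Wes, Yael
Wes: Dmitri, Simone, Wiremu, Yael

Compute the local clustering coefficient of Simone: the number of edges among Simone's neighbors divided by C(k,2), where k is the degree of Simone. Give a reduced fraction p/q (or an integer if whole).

2/3

Simone's neighbors: Ravi, Wes, and Yael (k = 3).
Possible neighbor pairs: C(3,2) = 3. Edges among them: Ravi–Yael, Wes–Yael → e = 2.
Clustering(Simone) = 2/3.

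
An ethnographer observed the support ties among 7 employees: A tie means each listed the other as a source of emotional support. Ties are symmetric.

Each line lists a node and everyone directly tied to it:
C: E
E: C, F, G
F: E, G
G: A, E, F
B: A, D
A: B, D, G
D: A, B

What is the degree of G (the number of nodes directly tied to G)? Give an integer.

3

G is directly tied to A, E, and F. That is 3 neighbors, so the degree of G is 3.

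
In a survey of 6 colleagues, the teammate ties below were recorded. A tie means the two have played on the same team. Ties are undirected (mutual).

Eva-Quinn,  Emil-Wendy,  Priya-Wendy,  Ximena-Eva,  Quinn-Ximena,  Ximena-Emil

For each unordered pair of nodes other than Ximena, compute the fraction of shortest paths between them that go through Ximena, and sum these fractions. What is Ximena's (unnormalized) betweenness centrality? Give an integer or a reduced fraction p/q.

Pairs whose geodesics pass through Ximena — Priya–Quinn: 1; Priya–Eva: 1; Emil–Quinn: 1; Emil–Eva: 1; Wendy–Quinn: 1; Wendy–Eva: 1.
All other pairs contribute 0.
Summing the contributions gives betweenness(Ximena) = 6.

6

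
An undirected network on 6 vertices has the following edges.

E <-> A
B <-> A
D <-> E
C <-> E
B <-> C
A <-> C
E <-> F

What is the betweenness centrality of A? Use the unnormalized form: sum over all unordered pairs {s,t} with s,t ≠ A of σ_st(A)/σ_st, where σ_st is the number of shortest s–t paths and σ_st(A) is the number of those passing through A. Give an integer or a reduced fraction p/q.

3/2

Pairs whose geodesics pass through A — D–B: 1/2; F–B: 1/2; B–E: 1/2.
All other pairs contribute 0.
Summing the contributions gives betweenness(A) = 3/2.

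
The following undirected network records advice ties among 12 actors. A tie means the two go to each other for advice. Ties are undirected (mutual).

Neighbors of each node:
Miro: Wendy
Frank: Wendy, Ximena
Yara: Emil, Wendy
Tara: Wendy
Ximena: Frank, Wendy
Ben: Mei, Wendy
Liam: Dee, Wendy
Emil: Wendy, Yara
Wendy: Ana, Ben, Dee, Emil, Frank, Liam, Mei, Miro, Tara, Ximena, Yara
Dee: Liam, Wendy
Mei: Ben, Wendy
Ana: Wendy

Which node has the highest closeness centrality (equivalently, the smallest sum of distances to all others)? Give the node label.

Wendy

Farness (sum of distances to all others) for each node — Ana:21, Ben:20, Dee:20, Emil:20, Frank:20, Liam:20, Mei:20, Miro:21, Tara:21, Wendy:11, Ximena:20, Yara:20.
The smallest farness is 11, for Wendy, so Wendy has the highest closeness.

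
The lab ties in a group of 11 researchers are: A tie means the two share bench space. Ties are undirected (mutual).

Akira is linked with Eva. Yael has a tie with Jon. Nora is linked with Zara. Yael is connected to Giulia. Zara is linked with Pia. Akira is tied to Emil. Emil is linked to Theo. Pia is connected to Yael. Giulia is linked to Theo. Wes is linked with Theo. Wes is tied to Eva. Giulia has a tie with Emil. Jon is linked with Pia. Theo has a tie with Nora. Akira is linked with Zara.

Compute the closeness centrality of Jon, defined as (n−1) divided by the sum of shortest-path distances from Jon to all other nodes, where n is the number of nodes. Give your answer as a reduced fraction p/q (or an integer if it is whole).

5/13

Distances from Jon: Akira:3, Emil:3, Eva:4, Giulia:2, Nora:3, Pia:1, Theo:3, Wes:4, Yael:1, Zara:2. Sum = 26.
n = 11, so closeness = 10/26 = 5/13.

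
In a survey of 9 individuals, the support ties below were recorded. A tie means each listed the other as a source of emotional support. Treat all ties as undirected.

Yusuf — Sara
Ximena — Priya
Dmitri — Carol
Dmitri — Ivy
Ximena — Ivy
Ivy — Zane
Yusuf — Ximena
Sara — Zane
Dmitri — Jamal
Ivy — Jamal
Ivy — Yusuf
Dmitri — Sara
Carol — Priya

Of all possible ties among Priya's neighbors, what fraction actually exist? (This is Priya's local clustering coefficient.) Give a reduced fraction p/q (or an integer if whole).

Priya's neighbors: Carol and Ximena (k = 2).
Possible neighbor pairs: C(2,2) = 1. Edges among them: none → e = 0.
Clustering(Priya) = 0/1.

0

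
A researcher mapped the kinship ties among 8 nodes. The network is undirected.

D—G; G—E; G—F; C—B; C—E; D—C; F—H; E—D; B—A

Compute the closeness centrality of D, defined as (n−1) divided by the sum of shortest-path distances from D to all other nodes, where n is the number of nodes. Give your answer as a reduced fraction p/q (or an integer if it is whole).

Distances from D: A:3, B:2, C:1, E:1, F:2, G:1, H:3. Sum = 13.
n = 8, so closeness = 7/13.

7/13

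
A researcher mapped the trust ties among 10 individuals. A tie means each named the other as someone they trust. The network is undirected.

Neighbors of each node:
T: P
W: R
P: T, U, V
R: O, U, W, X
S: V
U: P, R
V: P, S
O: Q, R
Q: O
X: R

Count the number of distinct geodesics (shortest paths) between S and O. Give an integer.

1

The shortest distance is 5, and the only length-5 path is S–V–P–U–R–O. So there is exactly 1 shortest path.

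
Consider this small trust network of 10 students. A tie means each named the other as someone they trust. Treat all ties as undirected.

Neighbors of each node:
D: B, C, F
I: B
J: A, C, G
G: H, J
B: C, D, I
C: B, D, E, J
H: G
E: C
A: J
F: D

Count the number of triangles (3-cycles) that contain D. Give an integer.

D's neighbors: B, C, and F.
Neighbor pairs that are themselves tied: D–B–C. Each forms one triangle with D, for 1 in total.

1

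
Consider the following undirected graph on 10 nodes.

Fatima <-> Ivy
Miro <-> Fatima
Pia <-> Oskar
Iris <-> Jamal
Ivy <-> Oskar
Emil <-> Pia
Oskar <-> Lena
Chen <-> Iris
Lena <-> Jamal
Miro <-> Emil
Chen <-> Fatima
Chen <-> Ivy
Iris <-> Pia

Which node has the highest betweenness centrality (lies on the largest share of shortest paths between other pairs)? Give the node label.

Unnormalized betweenness of each node: Chen:29/6, Emil:10/3, Fatima:5, Iris:47/6, Ivy:29/6, Jamal:3/2, Lena:3/2, Miro:7/3, Oskar:47/6, Pia:8.
Pia has the largest value, 8, making it the main broker — the node through which the most shortest paths run.

Pia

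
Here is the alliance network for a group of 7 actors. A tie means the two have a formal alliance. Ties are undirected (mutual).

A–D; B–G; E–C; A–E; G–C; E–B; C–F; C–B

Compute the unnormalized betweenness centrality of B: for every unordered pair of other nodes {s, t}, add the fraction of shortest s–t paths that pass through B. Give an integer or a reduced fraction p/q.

Pairs whose geodesics pass through B — G–E: 1/2; G–A: 1/2; G–D: 1/2.
All other pairs contribute 0.
Summing the contributions gives betweenness(B) = 3/2.

3/2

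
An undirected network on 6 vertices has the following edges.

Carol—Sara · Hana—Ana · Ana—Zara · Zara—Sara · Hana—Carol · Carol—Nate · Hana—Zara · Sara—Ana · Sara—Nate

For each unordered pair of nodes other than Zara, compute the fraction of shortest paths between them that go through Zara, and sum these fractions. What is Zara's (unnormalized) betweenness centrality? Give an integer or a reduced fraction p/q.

1/3

Pairs whose geodesics pass through Zara — Sara–Hana: 1/3.
All other pairs contribute 0.
Summing the contributions gives betweenness(Zara) = 1/3.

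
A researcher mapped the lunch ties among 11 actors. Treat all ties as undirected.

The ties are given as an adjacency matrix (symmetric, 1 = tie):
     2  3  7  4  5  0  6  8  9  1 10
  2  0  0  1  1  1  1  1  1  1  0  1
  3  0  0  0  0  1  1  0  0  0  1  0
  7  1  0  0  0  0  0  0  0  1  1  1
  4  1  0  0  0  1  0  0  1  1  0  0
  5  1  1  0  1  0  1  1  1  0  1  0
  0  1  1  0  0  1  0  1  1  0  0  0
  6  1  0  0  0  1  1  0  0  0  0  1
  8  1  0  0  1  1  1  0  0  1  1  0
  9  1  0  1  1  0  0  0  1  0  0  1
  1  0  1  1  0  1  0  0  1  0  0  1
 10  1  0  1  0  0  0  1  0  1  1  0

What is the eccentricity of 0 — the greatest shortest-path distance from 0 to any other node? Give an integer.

2

Distances from 0: 1:2, 2:1, 3:1, 4:2, 5:1, 6:1, 7:2, 8:1, 9:2, 10:2.
The largest is 2 (to 7, 4, 9, 10, and 1), so the eccentricity of 0 is 2.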